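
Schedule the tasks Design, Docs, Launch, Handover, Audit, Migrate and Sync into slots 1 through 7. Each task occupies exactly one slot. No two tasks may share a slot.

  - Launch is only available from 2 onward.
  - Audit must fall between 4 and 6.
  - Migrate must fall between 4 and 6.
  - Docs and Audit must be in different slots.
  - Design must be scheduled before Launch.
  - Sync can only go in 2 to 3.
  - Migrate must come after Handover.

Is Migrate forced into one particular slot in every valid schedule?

Migrate can be 4 (e.g. Audit -> 5, Design -> 1, Handover -> 3, Launch -> 6, Sync -> 2, Docs -> 7, Migrate -> 4) or 5 (e.g. Design -> 1, Docs -> 7, Migrate -> 5, Audit -> 4, Launch -> 6, Sync -> 2, Handover -> 3).

No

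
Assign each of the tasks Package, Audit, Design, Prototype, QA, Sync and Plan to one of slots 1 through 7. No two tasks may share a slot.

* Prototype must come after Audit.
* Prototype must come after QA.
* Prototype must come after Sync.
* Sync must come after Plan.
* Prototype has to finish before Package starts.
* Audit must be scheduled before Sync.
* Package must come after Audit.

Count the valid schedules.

Splitting on Package: it can be 6 (8), 7 (48). Listing each branch's schedules as (Audit, Design, Prototype, QA, Sync, Plan):
Package=6: (1,7,5,2,4,3) (1,7,5,3,4,2) (1,7,5,4,3,2) (2,7,5,1,4,3) (2,7,5,3,4,1) (2,7,5,4,3,1) (3,7,5,1,4,2) (3,7,5,2,4,1) — 8.
Package=7: (1,2,6,3,5,4) (1,2,6,4,5,3) (1,2,6,5,4,3) (1,3,6,2,5,4) (1,3,6,4,5,2) (1,3,6,5,4,2) (1,4,6,2,5,3) (1,4,6,3,5,2) (1,4,6,5,3,2) (1,5,6,2,4,3) (1,5,6,3,4,2) (1,5,6,4,3,2) (1,6,5,2,4,3) (1,6,5,3,4,2) (1,6,5,4,3,2) (2,1,6,3,5,4) (2,1,6,4,5,3) (2,1,6,5,4,3) (2,3,6,1,5,4) (2,3,6,4,5,1) (2,3,6,5,4,1) (2,4,6,1,5,3) (2,4,6,3,5,1) (2,4,6,5,3,1) (2,5,6,1,4,3) (2,5,6,3,4,1) (2,5,6,4,3,1) (2,6,5,1,4,3) (2,6,5,3,4,1) (2,6,5,4,3,1) (3,1,6,2,5,4) (3,1,6,4,5,2) (3,1,6,5,4,2) (3,2,6,1,5,4) (3,2,6,4,5,1) (3,2,6,5,4,1) (3,4,6,1,5,2) (3,4,6,2,5,1) (3,5,6,1,4,2) (3,5,6,2,4,1) (3,6,5,1,4,2) (3,6,5,2,4,1) (4,1,6,2,5,3) (4,1,6,3,5,2) (4,2,6,1,5,3) (4,2,6,3,5,1) (4,3,6,1,5,2) (4,3,6,2,5,1) — 48.
Summing: 8 + 48 = 56.

56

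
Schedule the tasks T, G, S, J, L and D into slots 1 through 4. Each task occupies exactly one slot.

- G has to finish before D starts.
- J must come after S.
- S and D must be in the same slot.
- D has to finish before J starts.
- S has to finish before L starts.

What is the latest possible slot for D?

3

Precedence pushes D to at least 2; downstream work caps D at 3.
D at 3 is achievable: L -> 4; T -> 1; J -> 4; G -> 1; S -> 3; D -> 3.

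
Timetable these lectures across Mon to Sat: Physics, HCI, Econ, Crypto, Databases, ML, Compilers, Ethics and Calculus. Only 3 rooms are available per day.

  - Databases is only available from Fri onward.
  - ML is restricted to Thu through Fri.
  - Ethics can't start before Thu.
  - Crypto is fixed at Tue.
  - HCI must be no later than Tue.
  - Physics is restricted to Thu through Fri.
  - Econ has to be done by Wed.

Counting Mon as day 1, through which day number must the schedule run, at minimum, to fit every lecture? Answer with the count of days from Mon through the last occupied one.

5 days

With at most 3 per day and 9 lectures, at least 3 days are needed.
Databases can't be placed before Fri — that is day 5 counting from Mon — so the schedule must run through at least 5 days.
5 works (last occupied day: Fri): for example Compilers in Mon, Calculus in Tue, Databases in Fri, ML in Thu, Physics in Thu, Crypto in Tue, Ethics in Thu, HCI in Mon, Econ in Mon.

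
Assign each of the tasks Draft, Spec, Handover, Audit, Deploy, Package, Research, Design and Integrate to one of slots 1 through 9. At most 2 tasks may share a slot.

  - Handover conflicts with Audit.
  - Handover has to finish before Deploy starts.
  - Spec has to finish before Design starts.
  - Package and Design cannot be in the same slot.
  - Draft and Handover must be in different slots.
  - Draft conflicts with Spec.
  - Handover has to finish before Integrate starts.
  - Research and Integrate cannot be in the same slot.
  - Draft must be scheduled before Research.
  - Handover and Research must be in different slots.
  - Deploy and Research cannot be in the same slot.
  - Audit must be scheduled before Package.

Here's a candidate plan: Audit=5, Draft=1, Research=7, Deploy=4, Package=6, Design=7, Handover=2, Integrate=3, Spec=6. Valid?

Yes, all constraints hold

At most 2 tasks may share a slot — holds.
Handover conflicts with Audit — holds.
Draft conflicts with Spec — holds.
Handover has to finish before Deploy starts — holds.
Package and Design cannot be in the same slot — holds.
Draft must be scheduled before Research — holds.
Audit must be scheduled before Package — holds.
Handover has to finish before Integrate starts — holds.
Handover and Research must be in different slots — holds.
Spec has to finish before Design starts — holds.
Deploy and Research cannot be in the same slot — holds.
Draft and Handover must be in different slots — holds.
Research and Integrate cannot be in the same slot — holds.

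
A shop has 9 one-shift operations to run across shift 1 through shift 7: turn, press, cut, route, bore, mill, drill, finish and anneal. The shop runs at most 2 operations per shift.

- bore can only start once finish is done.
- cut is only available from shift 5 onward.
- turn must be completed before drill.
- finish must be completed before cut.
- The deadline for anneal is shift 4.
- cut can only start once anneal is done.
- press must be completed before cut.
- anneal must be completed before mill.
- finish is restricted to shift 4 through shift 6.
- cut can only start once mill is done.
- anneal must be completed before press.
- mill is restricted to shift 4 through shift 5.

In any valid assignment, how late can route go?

route at shift 7 is achievable: cut=shift 5, finish=shift 4, turn=shift 1, route=shift 7, anneal=shift 1, bore=shift 5, press=shift 2, mill=shift 4, drill=shift 2.

shift 7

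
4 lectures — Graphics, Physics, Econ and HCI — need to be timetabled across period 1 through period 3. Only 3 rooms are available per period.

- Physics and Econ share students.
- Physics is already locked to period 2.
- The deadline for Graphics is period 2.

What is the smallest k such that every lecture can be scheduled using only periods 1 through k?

2

With at most 3 per period and 4 lectures, at least 2 periods are needed.
Physics can't be placed before period 2, so the schedule must run through at least period 2.
2 works (last occupied period: period 2): for example Physics in period 2, HCI in period 1, Econ in period 1, Graphics in period 1.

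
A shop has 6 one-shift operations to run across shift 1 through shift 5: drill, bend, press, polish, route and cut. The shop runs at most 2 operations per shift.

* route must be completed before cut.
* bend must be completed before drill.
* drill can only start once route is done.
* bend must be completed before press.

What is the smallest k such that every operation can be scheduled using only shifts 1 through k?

The precedence chain requires at least 2 distinct shifts.
With at most 2 per shift and 6 operations, at least 3 shifts are needed.
3 works (last occupied shift: shift 3): for example cut in shift 3; polish in shift 3; route in shift 1; bend in shift 1; drill in shift 2; press in shift 2.

3 shifts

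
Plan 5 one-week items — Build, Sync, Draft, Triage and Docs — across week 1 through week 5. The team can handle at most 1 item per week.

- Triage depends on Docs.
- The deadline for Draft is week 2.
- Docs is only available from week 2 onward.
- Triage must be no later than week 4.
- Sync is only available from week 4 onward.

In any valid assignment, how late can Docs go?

Docs is available from week 2; downstream work caps Docs at week 3.
Docs at week 3 is achievable: Docs in week 3; Sync in week 5; Draft in week 1; Build in week 2; Triage in week 4.

week 3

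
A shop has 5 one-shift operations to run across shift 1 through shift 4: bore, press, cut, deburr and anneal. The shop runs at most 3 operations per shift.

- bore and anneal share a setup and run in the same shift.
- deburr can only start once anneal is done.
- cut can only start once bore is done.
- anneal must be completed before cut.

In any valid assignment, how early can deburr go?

shift 2

Precedence pushes deburr to at least shift 2.
deburr at shift 2 is achievable: press in shift 1, cut in shift 2, bore in shift 1, deburr in shift 2, anneal in shift 1.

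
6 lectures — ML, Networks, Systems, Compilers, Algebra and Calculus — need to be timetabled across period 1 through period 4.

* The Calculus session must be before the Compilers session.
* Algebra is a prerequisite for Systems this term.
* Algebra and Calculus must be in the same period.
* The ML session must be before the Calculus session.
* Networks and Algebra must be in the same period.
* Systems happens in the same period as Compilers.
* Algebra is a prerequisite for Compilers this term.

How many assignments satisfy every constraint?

4

Enumerating: Systems in period 3, Compilers in period 3, Algebra in period 2, ML in period 1, Networks in period 2, Calculus in period 2 | Networks=period 2, ML=period 1, Systems=period 4, Algebra=period 2, Compilers=period 4, Calculus=period 2 | Compilers in period 4; Networks in period 3; Algebra in period 3; ML in period 1; Systems in period 4; Calculus in period 3 | Systems in period 4, ML in period 2, Algebra in period 3, Compilers in period 4, Calculus in period 3, Networks in period 3.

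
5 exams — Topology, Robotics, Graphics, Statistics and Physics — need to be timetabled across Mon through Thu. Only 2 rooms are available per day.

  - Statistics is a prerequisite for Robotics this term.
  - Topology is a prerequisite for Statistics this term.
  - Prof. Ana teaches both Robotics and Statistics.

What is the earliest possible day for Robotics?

Wed

Precedence pushes Robotics to at least Wed.
Robotics at Wed is achievable: Robotics -> Wed, Physics -> Tue, Topology -> Mon, Statistics -> Tue, Graphics -> Mon.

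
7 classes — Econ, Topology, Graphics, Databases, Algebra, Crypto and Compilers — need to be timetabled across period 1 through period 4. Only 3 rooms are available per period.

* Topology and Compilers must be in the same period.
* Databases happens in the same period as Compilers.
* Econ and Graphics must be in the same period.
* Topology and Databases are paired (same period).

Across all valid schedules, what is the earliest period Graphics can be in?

period 1

Graphics at period 1 is achievable: Algebra in period 1; Crypto in period 3; Graphics in period 1; Topology in period 2; Databases in period 2; Econ in period 1; Compilers in period 2.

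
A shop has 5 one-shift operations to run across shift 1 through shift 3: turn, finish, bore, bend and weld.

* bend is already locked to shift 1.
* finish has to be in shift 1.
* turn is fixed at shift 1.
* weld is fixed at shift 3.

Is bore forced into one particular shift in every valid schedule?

No

bore can be shift 1 (e.g. bore in shift 1, weld in shift 3, bend in shift 1, finish in shift 1, turn in shift 1) or shift 2 (e.g. finish=shift 1, bend=shift 1, turn=shift 1, bore=shift 2, weld=shift 3).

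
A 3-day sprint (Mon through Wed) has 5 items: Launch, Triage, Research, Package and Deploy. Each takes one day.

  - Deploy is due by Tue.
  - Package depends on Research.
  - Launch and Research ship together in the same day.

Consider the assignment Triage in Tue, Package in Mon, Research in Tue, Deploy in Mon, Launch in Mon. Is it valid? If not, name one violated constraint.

Package depends on Research — violated.
Launch and Research ship together in the same day — violated.
Deploy is due by Tue — holds.

No — it violates: Package depends on Research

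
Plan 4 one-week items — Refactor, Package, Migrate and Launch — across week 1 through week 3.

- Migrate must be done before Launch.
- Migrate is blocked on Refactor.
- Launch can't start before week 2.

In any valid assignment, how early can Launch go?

week 3

Launch is available from week 2; precedence pushes Launch to at least week 3.
Launch at week 3 is achievable: Launch -> week 3; Refactor -> week 1; Migrate -> week 2; Package -> week 1.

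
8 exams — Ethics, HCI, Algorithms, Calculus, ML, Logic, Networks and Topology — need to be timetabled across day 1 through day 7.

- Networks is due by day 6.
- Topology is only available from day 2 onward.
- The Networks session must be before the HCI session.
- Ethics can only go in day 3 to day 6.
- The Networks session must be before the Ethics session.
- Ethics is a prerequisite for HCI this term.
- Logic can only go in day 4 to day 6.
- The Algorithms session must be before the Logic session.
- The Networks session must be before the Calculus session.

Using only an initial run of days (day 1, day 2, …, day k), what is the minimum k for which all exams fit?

4 days

The precedence chain requires at least 3 distinct days.
Logic can't be placed before day 4, so the schedule must run through at least day 4.
4 works (last occupied day: day 4): for example Ethics -> day 3, Networks -> day 1, Logic -> day 4, ML -> day 1, Calculus -> day 2, Algorithms -> day 1, Topology -> day 2, HCI -> day 4.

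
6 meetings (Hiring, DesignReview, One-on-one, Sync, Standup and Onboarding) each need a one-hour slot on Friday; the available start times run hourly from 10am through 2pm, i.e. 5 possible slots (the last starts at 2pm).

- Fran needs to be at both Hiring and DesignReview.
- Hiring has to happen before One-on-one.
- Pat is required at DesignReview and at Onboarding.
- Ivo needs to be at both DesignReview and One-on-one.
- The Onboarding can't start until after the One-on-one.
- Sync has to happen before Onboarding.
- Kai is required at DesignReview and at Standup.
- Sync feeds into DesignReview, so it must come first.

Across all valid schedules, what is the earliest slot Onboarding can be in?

12pm

Precedence pushes Onboarding to at least 12pm.
Onboarding at 12pm is achievable: DesignReview in 1pm, Sync in 10am, Onboarding in 12pm, Hiring in 10am, Standup in 10am, One-on-one in 11am.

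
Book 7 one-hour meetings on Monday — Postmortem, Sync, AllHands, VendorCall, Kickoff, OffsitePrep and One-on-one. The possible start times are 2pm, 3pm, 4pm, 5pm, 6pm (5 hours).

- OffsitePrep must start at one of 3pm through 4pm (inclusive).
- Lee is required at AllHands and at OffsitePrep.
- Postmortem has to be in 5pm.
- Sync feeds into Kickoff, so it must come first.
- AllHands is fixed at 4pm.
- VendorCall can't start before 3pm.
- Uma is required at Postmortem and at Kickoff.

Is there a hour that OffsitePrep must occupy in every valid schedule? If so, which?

3pm

OffsitePrep's window is 3pm–4pm.
AllHands is fixed at 4pm, and OffsitePrep can't share a hour with AllHands.
So OffsitePrep must be 3pm.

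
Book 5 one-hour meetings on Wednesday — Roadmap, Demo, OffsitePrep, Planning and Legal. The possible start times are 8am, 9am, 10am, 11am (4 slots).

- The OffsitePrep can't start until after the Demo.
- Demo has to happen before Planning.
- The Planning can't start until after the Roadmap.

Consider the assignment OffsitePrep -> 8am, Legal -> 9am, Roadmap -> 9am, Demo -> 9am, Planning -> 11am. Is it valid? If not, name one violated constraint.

Demo has to happen before Planning — holds.
The Planning can't start until after the Roadmap — holds.
The OffsitePrep can't start until after the Demo — violated.

Invalid. The OffsitePrep can't start until after the Demo.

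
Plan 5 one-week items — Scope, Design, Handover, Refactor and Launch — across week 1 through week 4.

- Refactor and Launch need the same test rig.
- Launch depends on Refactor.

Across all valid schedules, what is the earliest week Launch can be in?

Precedence pushes Launch to at least week 2.
Launch at week 2 is achievable: Handover in week 1; Launch in week 2; Scope in week 1; Refactor in week 1; Design in week 1.

week 2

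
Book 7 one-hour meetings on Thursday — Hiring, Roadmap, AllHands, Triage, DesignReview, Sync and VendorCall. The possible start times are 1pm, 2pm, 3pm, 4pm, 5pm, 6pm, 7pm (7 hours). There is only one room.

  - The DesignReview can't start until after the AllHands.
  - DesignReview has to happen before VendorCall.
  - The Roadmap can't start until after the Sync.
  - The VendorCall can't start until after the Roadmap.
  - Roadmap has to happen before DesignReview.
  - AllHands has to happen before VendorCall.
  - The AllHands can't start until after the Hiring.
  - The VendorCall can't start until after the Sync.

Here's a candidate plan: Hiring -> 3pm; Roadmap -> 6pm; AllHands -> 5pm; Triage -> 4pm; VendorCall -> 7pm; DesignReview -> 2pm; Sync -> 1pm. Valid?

DesignReview has to happen before VendorCall — holds.
The VendorCall can't start until after the Sync — holds.
The Roadmap can't start until after the Sync — holds.
The AllHands can't start until after the Hiring — holds.
The DesignReview can't start until after the AllHands — violated.
AllHands has to happen before VendorCall — holds.
Roadmap has to happen before DesignReview — violated.
There is only one room — holds.
The VendorCall can't start until after the Roadmap — holds.

No — it violates: Roadmap has to happen before DesignReview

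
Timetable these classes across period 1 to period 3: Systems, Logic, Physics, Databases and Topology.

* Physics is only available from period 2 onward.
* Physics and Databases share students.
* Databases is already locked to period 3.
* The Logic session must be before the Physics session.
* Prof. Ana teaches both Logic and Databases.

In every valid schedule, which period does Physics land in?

Physics's window is period 2–period 3.
Databases is fixed at period 3, and Physics can't share a period with Databases.
So Physics must be period 2.

period 2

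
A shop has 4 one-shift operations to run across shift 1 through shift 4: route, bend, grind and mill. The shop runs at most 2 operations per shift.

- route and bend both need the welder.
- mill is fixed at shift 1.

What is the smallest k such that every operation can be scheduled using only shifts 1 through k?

2

With at most 2 per shift and 4 operations, at least 2 shifts are needed.
2 works (last occupied shift: shift 2): for example mill in shift 1; route in shift 1; grind in shift 2; bend in shift 2.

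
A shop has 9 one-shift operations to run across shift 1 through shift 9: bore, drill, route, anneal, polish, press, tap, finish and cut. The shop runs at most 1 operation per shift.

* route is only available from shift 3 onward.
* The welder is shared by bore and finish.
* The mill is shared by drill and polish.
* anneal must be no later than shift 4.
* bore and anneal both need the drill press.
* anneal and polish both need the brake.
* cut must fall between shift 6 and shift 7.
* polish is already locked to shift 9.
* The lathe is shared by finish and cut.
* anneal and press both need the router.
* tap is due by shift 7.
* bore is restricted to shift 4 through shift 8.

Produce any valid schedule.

press=shift 7; tap=shift 2; anneal=shift 1; finish=shift 8; bore=shift 4; cut=shift 6; drill=shift 5; polish=shift 9; route=shift 3

Checking: drill(shift 5) != polish(shift 9); bore(shift 4) != finish(shift 8); anneal(shift 1) != press(shift 7); finish(shift 8) != cut(shift 6); anneal(shift 1) != polish(shift 9); bore(shift 4) != anneal(shift 1); cut=shift 6 in [shift 6,shift 7]; tap=shift 2 in [shift 1,shift 7]; anneal=shift 1 in [shift 1,shift 4]; bore=shift 4 in [shift 4,shift 8]; polish=shift 9 in [shift 9,shift 9]; route=shift 3 in [shift 3,shift 9]; max 1 per shift (cap 1).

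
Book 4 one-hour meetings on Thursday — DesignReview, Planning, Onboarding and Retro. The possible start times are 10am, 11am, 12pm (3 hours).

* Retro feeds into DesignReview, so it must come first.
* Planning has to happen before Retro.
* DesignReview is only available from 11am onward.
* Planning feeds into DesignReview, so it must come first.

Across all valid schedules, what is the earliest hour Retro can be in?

11am

Precedence pushes Retro to at least 11am; downstream work caps Retro at 11am.
Retro at 11am is achievable: Onboarding=10am; Retro=11am; DesignReview=12pm; Planning=10am.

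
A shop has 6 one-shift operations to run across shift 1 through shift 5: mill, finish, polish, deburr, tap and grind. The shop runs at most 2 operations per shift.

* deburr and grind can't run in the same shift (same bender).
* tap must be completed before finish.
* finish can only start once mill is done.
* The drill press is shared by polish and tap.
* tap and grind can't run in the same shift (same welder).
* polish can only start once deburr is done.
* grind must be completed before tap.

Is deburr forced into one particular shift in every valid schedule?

deburr can be shift 1 (e.g. tap in shift 3, polish in shift 2, mill in shift 1, finish in shift 4, deburr in shift 1, grind in shift 2) or shift 2 (e.g. polish -> shift 3, finish -> shift 3, deburr -> shift 2, tap -> shift 2, grind -> shift 1, mill -> shift 1).

No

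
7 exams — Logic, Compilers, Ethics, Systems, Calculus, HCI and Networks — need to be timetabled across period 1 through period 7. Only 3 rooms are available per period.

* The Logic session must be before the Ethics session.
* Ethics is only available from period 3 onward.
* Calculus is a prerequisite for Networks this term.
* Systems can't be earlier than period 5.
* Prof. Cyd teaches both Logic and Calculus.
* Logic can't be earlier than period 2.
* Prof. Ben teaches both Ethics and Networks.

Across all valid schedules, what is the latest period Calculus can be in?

Downstream work caps Calculus at period 6.
Calculus at period 6 is achievable: Networks -> period 7, Ethics -> period 3, Compilers -> period 1, Calculus -> period 6, Systems -> period 5, Logic -> period 2, HCI -> period 1.

period 6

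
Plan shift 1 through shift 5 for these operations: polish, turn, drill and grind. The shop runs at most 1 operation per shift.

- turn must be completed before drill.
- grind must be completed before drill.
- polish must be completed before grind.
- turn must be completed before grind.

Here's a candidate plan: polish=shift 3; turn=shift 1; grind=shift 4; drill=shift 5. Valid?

turn must be completed before grind — holds.
grind must be completed before drill — holds.
The shop runs at most 1 operation per shift — holds.
turn must be completed before drill — holds.
polish must be completed before grind — holds.

Yes, all constraints hold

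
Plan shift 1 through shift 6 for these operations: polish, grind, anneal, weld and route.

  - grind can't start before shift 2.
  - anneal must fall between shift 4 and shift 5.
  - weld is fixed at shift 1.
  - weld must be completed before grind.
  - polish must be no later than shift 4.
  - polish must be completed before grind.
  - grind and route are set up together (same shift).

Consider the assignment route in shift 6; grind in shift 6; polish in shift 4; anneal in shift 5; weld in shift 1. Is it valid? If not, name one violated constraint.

anneal must fall between shift 4 and shift 5 — holds.
grind and route are set up together (same shift) — holds.
grind can't start before shift 2 — holds.
polish must be no later than shift 4 — holds.
weld is fixed at shift 1 — holds.
polish must be completed before grind — holds.
weld must be completed before grind — holds.

Yes, all constraints hold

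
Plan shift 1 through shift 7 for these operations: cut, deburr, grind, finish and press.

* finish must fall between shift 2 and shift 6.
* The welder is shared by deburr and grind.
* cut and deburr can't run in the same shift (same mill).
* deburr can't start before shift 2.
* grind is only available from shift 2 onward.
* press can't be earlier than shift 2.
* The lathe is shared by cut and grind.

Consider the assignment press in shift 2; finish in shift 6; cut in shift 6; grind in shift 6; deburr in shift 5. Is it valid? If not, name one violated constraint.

grind is only available from shift 2 onward — holds.
The welder is shared by deburr and grind — holds.
The lathe is shared by cut and grind — violated.
finish must fall between shift 2 and shift 6 — holds.
deburr can't start before shift 2 — holds.
cut and deburr can't run in the same shift (same mill) — holds.
press can't be earlier than shift 2 — holds.

No — it violates: The lathe is shared by cut and grind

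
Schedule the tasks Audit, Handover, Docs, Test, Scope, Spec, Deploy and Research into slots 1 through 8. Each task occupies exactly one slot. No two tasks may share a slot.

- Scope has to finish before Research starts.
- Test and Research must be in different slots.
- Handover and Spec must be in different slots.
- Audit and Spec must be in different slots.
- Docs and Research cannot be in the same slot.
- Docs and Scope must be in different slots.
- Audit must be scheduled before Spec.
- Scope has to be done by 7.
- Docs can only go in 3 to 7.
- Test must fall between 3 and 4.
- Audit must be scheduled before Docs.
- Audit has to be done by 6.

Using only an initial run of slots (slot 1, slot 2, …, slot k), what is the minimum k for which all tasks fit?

The precedence chain requires at least 2 distinct slots.
With at most 1 per slot and 8 tasks, at least 8 slots are needed.
Docs can't be placed before 3, so the schedule must run through at least slot 3.
8 works (last occupied slot: 8): for example Scope=2; Spec=5; Handover=7; Test=3; Deploy=8; Docs=4; Audit=1; Research=6.

8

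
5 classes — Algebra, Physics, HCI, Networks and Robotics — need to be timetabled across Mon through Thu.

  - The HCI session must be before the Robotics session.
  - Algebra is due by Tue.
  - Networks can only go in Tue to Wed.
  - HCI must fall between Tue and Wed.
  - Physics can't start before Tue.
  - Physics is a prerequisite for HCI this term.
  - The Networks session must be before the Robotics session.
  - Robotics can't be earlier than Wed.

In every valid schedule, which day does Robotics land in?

Robotics is available from Wed; precedence pushes Robotics to at least Thu.
So Robotics is pinned to Thu.

Thu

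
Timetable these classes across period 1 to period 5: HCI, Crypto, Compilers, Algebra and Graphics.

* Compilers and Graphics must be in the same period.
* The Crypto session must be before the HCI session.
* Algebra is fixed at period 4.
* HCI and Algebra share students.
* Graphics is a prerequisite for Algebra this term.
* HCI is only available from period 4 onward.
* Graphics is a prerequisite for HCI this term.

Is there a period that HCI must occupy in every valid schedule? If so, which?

HCI's window is period 4–period 5.
Algebra is fixed at period 4, and HCI can't share a period with Algebra.
So HCI must be period 5.

period 5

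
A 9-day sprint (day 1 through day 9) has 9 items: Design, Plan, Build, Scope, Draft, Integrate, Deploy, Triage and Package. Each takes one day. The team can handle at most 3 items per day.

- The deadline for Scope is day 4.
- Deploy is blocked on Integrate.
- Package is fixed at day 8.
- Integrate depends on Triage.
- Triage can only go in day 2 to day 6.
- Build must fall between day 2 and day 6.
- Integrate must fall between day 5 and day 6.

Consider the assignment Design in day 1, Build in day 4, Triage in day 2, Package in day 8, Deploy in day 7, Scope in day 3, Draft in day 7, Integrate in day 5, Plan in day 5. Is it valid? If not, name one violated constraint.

Yes, all constraints hold

Deploy is blocked on Integrate — holds.
Integrate must fall between day 5 and day 6 — holds.
The deadline for Scope is day 4 — holds.
Triage can only go in day 2 to day 6 — holds.
Build must fall between day 2 and day 6 — holds.
The team can handle at most 3 items per day — holds.
Package is fixed at day 8 — holds.
Integrate depends on Triage — holds.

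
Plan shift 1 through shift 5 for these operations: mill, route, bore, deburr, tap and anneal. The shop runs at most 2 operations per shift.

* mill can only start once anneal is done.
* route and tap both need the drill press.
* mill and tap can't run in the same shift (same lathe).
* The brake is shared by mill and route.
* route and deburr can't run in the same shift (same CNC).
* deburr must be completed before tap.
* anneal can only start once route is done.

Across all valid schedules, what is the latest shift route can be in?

Downstream work caps route at shift 3.
route at shift 3 is achievable: tap in shift 2; deburr in shift 1; bore in shift 1; route in shift 3; mill in shift 5; anneal in shift 4.

shift 3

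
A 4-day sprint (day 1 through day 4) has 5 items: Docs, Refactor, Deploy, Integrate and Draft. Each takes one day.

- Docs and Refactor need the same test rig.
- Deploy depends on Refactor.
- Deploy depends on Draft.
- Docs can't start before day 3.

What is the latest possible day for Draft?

day 3

Downstream work caps Draft at day 3.
Draft at day 3 is achievable: Draft in day 3; Docs in day 3; Refactor in day 1; Deploy in day 4; Integrate in day 1.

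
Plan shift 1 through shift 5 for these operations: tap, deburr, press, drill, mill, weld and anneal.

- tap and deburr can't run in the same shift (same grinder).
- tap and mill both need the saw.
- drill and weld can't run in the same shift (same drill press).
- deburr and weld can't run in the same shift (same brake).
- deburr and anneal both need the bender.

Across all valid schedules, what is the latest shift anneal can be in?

anneal at shift 5 is achievable: mill=shift 2, press=shift 1, deburr=shift 2, weld=shift 3, drill=shift 1, tap=shift 1, anneal=shift 5.

shift 5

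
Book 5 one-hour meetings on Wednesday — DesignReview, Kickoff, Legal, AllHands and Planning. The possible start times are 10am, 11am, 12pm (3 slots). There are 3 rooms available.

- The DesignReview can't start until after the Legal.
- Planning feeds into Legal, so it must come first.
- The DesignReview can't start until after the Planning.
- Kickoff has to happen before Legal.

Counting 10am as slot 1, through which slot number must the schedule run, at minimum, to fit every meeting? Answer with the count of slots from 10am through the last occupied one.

3

The precedence chain requires at least 3 distinct slots.
With at most 3 per slot and 5 meetings, at least 2 slots are needed.
3 works (last occupied slot: 12pm): for example Legal in 11am; DesignReview in 12pm; Planning in 10am; Kickoff in 10am; AllHands in 10am.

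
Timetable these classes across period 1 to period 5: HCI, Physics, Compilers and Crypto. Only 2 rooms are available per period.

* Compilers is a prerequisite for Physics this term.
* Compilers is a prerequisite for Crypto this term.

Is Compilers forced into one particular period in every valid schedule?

No

Compilers can be period 1 (e.g. HCI -> period 1; Crypto -> period 2; Physics -> period 2; Compilers -> period 1) or period 2 (e.g. HCI in period 1, Compilers in period 2, Physics in period 3, Crypto in period 3).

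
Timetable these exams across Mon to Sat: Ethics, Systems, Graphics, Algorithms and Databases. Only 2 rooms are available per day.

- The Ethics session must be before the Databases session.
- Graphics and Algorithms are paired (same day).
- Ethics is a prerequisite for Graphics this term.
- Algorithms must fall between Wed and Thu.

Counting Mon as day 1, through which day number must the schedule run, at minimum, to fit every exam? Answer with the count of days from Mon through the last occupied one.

The precedence chain requires at least 2 distinct days.
With at most 2 per day and 5 exams, at least 3 days are needed.
Algorithms can't be placed before Wed — that is day 3 counting from Mon — so the schedule must run through at least 3 days.
3 works (last occupied day: Wed): for example Systems=Mon, Graphics=Wed, Algorithms=Wed, Ethics=Mon, Databases=Tue.

3 days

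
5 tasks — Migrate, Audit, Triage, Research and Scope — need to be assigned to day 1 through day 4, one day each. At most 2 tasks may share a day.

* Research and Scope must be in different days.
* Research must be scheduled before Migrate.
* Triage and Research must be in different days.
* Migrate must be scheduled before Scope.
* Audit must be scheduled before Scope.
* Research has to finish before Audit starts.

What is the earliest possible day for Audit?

Precedence pushes Audit to at least day 2; downstream work caps Audit at day 3.
Audit at day 2 is achievable: Research=day 1; Scope=day 3; Audit=day 2; Migrate=day 2; Triage=day 3.

day 2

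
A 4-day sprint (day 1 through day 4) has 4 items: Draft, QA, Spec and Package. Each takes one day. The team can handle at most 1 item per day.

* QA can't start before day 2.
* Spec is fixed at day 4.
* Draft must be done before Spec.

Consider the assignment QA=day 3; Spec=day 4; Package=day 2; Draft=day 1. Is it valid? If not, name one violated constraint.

The team can handle at most 1 item per day — holds.
QA can't start before day 2 — holds.
Draft must be done before Spec — holds.
Spec is fixed at day 4 — holds.

Valid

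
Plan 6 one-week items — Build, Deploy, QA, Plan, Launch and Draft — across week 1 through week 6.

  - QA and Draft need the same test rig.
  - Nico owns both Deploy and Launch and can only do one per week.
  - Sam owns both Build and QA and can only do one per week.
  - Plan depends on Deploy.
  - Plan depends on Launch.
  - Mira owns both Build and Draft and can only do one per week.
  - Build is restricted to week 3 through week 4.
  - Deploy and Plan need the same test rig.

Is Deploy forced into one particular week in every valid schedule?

Deploy can be week 1 (e.g. Build -> week 3; Plan -> week 3; Launch -> week 2; QA -> week 1; Draft -> week 2; Deploy -> week 1) or week 2 (e.g. Deploy -> week 2, Build -> week 3, QA -> week 1, Launch -> week 1, Plan -> week 3, Draft -> week 2).

No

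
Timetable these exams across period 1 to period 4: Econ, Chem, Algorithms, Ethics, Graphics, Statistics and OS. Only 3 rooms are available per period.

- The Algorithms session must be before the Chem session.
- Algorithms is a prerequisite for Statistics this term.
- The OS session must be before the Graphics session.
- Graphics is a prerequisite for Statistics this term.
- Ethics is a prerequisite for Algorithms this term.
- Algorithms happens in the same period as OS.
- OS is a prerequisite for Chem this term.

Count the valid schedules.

Splitting on Econ: it can be period 1 (2), period 2 (2), period 3 (2), period 4 (2). Listing each branch's schedules as (Chem, Algorithms, Ethics, Graphics, Statistics, OS) by period number:
Econ=period 1: (3,2,1,3,4,2) (4,2,1,3,4,2) — 2.
Econ=period 2: (3,2,1,3,4,2) (4,2,1,3,4,2) — 2.
Econ=period 3: (3,2,1,3,4,2) (4,2,1,3,4,2) — 2.
Econ=period 4: (3,2,1,3,4,2) (4,2,1,3,4,2) — 2.
Summing: 2 + 2 + 2 + 2 = 8.

8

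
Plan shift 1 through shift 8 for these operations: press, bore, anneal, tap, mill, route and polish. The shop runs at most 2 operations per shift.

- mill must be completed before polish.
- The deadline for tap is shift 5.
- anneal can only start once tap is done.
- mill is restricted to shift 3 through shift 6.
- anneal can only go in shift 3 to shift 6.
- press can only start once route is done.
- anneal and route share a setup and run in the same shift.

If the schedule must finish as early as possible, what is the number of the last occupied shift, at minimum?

5

The precedence chain requires at least 3 distinct shifts.
With at most 2 per shift and 7 operations, at least 4 shifts are needed.
Propagating the time windows through the other constraints, press can't land before shift 4, so the schedule must run through at least shift 4.
Could 4 shifts be enough, i.e. nothing placed later than shift 4? No: anneal's window within 4 shifts is {shift 3, shift 4}; mill's window within 4 shifts is {shift 3, shift 4}; press must come after route (at shift 1 or later) → {shift 2, shift 3, shift 4}; route must come before press (at shift 4 or earlier) → {shift 1, shift 2, shift 3}; polish must come after mill (at shift 3 or later) → {shift 4}; mill must come before polish (at shift 4 or earlier) → {shift 3}; anneal must be in the same shift as route (in {shift 1, shift 2, shift 3}) → {shift 3}; route must be in the same shift as anneal (in {shift 3}) → {shift 3}; that puts anneal, mill and route all in shift 3 — more than 2 per shift.
So 4 shifts is not enough.
5 works (last occupied shift: shift 5): for example bore=shift 1, anneal=shift 3, route=shift 3, mill=shift 4, tap=shift 1, polish=shift 5, press=shift 4.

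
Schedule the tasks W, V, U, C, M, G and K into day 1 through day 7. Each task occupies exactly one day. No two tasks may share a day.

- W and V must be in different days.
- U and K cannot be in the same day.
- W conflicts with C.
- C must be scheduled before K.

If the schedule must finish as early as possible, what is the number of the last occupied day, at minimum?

day 7

The precedence chain requires at least 2 distinct days.
With at most 1 per day and 7 tasks, at least 7 days are needed.
7 works (last occupied day: day 7): for example U -> day 5, V -> day 4, K -> day 2, G -> day 7, C -> day 1, W -> day 3, M -> day 6.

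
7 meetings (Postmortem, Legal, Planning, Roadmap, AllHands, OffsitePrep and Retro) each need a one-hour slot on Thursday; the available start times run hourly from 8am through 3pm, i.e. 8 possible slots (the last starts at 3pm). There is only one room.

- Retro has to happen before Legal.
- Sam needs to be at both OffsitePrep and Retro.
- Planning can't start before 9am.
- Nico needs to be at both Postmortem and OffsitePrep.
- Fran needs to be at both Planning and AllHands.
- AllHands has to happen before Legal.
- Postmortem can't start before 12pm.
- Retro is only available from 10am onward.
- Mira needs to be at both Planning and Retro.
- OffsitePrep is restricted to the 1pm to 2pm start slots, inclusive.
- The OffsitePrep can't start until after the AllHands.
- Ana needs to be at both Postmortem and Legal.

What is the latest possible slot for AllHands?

Downstream work caps AllHands at 1pm.
AllHands at 1pm is achievable: AllHands=1pm, Retro=10am, Postmortem=12pm, Legal=3pm, Roadmap=8am, Planning=9am, OffsitePrep=2pm.

1pm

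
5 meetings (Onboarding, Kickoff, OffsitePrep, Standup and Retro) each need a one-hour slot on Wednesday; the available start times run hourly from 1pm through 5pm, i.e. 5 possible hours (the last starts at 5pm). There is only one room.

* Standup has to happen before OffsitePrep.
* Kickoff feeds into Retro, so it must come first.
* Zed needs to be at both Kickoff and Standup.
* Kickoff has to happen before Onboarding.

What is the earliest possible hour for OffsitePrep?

2pm

Precedence pushes OffsitePrep to at least 2pm.
OffsitePrep at 2pm is achievable: Standup -> 1pm, Retro -> 5pm, Onboarding -> 4pm, OffsitePrep -> 2pm, Kickoff -> 3pm.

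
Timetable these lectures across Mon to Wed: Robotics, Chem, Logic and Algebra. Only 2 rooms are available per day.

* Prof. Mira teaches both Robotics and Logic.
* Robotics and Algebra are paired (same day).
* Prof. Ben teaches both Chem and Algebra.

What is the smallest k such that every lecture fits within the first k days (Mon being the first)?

With at most 2 per day and 4 lectures, at least 2 days are needed.
2 works (last occupied day: Tue): for example Logic=Tue; Robotics=Mon; Algebra=Mon; Chem=Tue.

2 days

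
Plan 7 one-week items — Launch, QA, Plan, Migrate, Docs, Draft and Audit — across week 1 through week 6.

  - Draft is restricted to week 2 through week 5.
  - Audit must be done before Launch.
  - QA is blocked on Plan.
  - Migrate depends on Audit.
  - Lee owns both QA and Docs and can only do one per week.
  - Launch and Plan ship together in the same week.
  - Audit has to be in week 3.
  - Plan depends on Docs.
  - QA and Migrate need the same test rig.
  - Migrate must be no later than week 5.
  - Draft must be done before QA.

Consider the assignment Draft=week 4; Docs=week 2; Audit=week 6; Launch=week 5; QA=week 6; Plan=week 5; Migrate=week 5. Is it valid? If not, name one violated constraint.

Launch and Plan ship together in the same week — holds.
Audit must be done before Launch — violated.
Lee owns both QA and Docs and can only do one per week — holds.
Draft must be done before QA — holds.
QA is blocked on Plan — holds.
Migrate depends on Audit — violated.
Plan depends on Docs — holds.
Migrate must be no later than week 5 — holds.
Audit has to be in week 3 — violated.
Draft is restricted to week 2 through week 5 — holds.
QA and Migrate need the same test rig — holds.

Invalid. Audit has to be in week 3.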